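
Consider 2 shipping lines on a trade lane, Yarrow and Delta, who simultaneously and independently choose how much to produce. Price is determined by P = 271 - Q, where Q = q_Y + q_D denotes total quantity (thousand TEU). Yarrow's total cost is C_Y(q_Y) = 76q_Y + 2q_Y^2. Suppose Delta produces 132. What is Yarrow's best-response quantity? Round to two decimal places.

10.50

With the rival's output fixed at 132, Yarrow's profit is π_Y = (271 - 132 - q_Y)q_Y - (76q_Y + 2q_Y²) = (139 - q_Y)q_Y - (76q_Y + 2q_Y²).
∂π_Y/∂q_Y = 63 - 6q_Y = 0, so q_Y = 21/2.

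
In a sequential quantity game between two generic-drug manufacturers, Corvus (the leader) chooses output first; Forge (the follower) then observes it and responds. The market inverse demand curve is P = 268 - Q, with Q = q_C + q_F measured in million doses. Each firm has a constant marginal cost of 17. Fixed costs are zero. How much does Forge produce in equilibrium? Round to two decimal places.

62.75

Solve by backward induction. Given q_C, the follower Forge maximises π_F = (268 - q_C - q_F)q_F - 17q_F.
Setting the follower's marginal profit to zero, 251 - q_C - 2q_F = 0, i.e. q_F = (251 - q_C)/2.
Corvus substitutes q_F(q_C) into its own profit: π_C = q_C(268 - q_C - (251 - q_C)/2) - 17q_C = (285/2 - (1/2)q_C)q_C - 17q_C.
Leader FOC: 251/2 - q_C = 0, so q_C = 251/2.
Then q_F = (251 - 251/2)/2 = 251/4.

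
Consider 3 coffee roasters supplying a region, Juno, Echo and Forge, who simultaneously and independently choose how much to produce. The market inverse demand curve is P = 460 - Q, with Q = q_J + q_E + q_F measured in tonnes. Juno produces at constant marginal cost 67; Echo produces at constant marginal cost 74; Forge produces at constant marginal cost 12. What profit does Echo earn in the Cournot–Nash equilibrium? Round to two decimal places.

6280.56

Juno's profit: π_J = (460 - Q)q_J - (67q_J). Setting ∂π_J/∂q_J = 0: 393 - 2q_J - (q_E + q_F) = 0.
Echo's first-order condition: 386 - 2q_E - (q_J + q_F) = 0.
Forge's profit: π_F = (460 - Q)q_F - (12q_F). Setting ∂π_F/∂q_F = 0: 448 - 2q_F - (q_J + q_E) = 0.
Adding the 3 first-order conditions: 1227 − 4Q = 0, so Q = 1227/4.
Back-substituting: q_J = (393 − 1227/4) = 345/4, q_E = (386 − 1227/4) = 317/4, q_F = (448 − 1227/4) = 565/4.
Price P = 460 - 1227/4 = 613/4.
Echo's profit: (613/4 - 74)·(317/4) = 6280.5625.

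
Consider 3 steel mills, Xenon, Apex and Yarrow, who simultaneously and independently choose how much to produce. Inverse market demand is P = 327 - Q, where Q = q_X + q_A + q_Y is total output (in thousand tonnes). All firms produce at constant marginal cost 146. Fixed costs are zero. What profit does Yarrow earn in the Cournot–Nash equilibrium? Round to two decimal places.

Each firm earns π_i = (327 - Q)q_i - 146q_i.
Setting ∂π_i/∂q_i = 0 with rivals' quantities fixed: 181 - 2q_i - Σ_{j≠i} q_j = 0.
With identical firms every q_j equals q_i, so Σ_{j≠i} q_j = 2q_i and 181 = 4q_i, giving q_i = 181/4.
Price P = 327 - 543/4 = 765/4.
Yarrow's profit: (765/4 - 146)·(181/4) = 2047.5625.

2047.56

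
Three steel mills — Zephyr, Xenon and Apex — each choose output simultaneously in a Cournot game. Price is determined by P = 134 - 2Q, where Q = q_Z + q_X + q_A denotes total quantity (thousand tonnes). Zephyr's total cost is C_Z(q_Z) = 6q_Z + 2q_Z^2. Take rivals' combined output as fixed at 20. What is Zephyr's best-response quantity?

With rivals' combined output fixed at 20, Zephyr's profit is π_Z = (134 - 2·20 - 2q_Z)q_Z - (6q_Z + 2q_Z²) = (94 - 2q_Z)q_Z - (6q_Z + 2q_Z²).
∂π_Z/∂q_Z = 88 - 8q_Z = 0, so q_Z = 11.

11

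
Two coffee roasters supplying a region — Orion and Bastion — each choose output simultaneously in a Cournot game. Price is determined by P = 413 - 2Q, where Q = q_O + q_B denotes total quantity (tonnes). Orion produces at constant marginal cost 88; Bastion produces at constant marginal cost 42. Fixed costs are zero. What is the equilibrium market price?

Orion's profit: π_O = (413 - 2Q)q_O - (88q_O). Setting ∂π_O/∂q_O = 0: 325 - 4q_O - 2(q_B) = 0.
Bastion's first-order condition: 371 - 4q_B - 2(q_O) = 0.
Rearranging gives the reaction functions q_O = (325 - 2q_B)/4 and q_B = (371 - 2q_O)/4.
Solving the pair: q_O = 93/2, q_B = 139/2.
Total output Q = 116, so price P = 413 - 2·116 = 181.

181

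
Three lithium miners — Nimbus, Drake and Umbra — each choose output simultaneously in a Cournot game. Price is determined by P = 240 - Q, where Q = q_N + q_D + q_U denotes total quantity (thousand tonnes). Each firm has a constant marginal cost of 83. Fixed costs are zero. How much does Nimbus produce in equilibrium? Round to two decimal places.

A representative firm's profit is π_i = q_i(240 - Q) - 83q_i.
First-order condition (treating rivals' output as given): 157 - 2q_i - Σ_{j≠i} q_j = 0.
With identical firms every q_j equals q_i, so Σ_{j≠i} q_j = 2q_i and 157 = 4q_i, giving q_i = 157/4.

39.25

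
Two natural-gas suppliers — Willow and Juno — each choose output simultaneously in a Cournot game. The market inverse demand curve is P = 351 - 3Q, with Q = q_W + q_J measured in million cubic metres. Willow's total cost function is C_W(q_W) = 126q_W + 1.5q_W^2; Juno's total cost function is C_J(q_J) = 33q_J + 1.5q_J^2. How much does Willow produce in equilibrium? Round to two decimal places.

14.88

Willow's profit: π_W = (351 - 3Q)q_W - (126q_W + (3/2)q_W²). Setting ∂π_W/∂q_W = 0: 225 - 9q_W - 3(q_J) = 0.
Juno's first-order condition: 318 - 9q_J - 3(q_W) = 0.
Best responses: q_W = (225 - 3q_J)/9, q_J = (318 - 3q_W)/9.
Substituting one into the other gives q_W = 119/8 and q_J = 243/8.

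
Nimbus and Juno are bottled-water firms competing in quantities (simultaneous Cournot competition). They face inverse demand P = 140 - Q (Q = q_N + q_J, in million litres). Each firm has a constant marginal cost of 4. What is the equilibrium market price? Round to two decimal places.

49.33

A representative firm's profit is π_i = q_i(140 - Q) - 4q_i.
First-order condition (treating rivals' output as given): 136 - 2q_i - q_j = 0.
With identical firms every q_j equals q_i, so q_j = q_i and 136 = 3q_i, giving q_i = 136/3.
Total output Q = 272/3, so price P = 140 - 272/3 = 148/3.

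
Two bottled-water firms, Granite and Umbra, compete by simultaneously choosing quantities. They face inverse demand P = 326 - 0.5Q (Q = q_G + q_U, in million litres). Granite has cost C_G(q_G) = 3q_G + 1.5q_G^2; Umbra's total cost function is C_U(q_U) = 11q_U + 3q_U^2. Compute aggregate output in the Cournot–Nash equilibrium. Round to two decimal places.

115.39

Granite's profit: π_G = (326 - 0.5Q)q_G - (3q_G + (3/2)q_G²). Setting ∂π_G/∂q_G = 0: 323 - 4q_G - (1/2)(q_U) = 0.
Umbra's profit: π_U = (326 - 0.5Q)q_U - (11q_U + 3q_U²). Setting ∂π_U/∂q_U = 0: 315 - 7q_U - (1/2)(q_G) = 0.
So q_G = (323 - (1/2)q_U)/4 and q_U = (315 - (1/2)q_G)/7.
Solving the pair: q_G = 75.8018, q_U = 39.5856.
Total output Q = 75.8018 + 39.5856 = 115.3874.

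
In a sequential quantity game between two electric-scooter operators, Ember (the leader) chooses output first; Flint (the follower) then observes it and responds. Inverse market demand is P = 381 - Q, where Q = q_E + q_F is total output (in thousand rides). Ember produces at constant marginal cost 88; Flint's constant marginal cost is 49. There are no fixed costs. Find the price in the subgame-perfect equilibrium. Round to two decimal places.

Solve by backward induction. Given q_E, the follower Flint maximises π_F = (381 - q_E - q_F)q_F - 49q_F.
Setting the follower's marginal profit to zero, 332 - q_E - 2q_F = 0, i.e. q_F = (332 - q_E)/2.
Ember substitutes q_F(q_E) into its own profit: π_E = q_E(381 - q_E - (332 - q_E)/2) - 88q_E = (215 - (1/2)q_E)q_E - 88q_E.
Leader FOC: 127 - q_E = 0, so q_E = 127.
Then q_F = (332 - 127)/2 = 205/2.
Total output Q = 459/2, so price P = 381 - 459/2 = 303/2.

151.50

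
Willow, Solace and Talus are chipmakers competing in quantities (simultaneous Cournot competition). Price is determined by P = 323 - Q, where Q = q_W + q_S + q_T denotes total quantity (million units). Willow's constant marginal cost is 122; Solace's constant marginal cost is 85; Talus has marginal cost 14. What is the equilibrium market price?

136

Willow's profit: π_W = (323 - Q)q_W - (122q_W). Setting ∂π_W/∂q_W = 0: 201 - 2q_W - (q_S + q_T) = 0.
Solace's profit: π_S = (323 - Q)q_S - (85q_S). Setting ∂π_S/∂q_S = 0: 238 - 2q_S - (q_W + q_T) = 0.
Talus's first-order condition: 309 - 2q_T - (q_W + q_S) = 0.
Adding the 3 conditions: 748 − 2Q − 2Q = 0, i.e. Q = 187.
Back-substituting: q_W = (201 − 187) = 14, q_S = (238 − 187) = 51, q_T = (309 − 187) = 122.
Total output Q = 187, so price P = 323 - 187 = 136.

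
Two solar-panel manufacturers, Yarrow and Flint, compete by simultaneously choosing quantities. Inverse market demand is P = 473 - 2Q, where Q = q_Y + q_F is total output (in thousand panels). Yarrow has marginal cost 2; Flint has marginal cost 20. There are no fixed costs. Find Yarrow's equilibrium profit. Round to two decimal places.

13284.50

Yarrow's profit: π_Y = (473 - 2Q)q_Y - (2q_Y). Setting ∂π_Y/∂q_Y = 0: 471 - 4q_Y - 2(q_F) = 0.
Flint's profit: π_F = (473 - 2Q)q_F - (20q_F). Setting ∂π_F/∂q_F = 0: 453 - 4q_F - 2(q_Y) = 0.
So q_Y = (471 - 2q_F)/4 and q_F = (453 - 2q_Y)/4.
Solving the pair: q_Y = 163/2, q_F = 145/2.
Price P = 473 - 2·154 = 165.
Yarrow's profit: (165 - 2)·(163/2) = 13284.5000.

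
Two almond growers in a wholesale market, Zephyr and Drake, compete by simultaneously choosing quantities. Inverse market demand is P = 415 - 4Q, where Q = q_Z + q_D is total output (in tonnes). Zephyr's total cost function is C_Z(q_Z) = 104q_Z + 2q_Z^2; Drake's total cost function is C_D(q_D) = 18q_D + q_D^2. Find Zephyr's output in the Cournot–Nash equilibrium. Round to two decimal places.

Zephyr's profit: π_Z = (415 - 4Q)q_Z - (104q_Z + 2q_Z²). Setting ∂π_Z/∂q_Z = 0: 311 - 12q_Z - 4(q_D) = 0.
Drake's profit: π_D = (415 - 4Q)q_D - (18q_D + q_D²). Setting ∂π_D/∂q_D = 0: 397 - 10q_D - 4(q_Z) = 0.
So q_Z = (311 - 4q_D)/12 and q_D = (397 - 4q_Z)/10.
Substituting one into the other gives q_Z = 761/52 and q_D = 440/13.

14.63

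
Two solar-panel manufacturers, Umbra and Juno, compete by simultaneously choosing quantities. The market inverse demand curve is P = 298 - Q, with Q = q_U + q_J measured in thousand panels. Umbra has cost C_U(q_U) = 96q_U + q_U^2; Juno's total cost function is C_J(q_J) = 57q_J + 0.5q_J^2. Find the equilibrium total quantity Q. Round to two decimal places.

102.45

Umbra's profit: π_U = (298 - Q)q_U - (96q_U + q_U²). Setting ∂π_U/∂q_U = 0: 202 - 4q_U - (q_J) = 0.
Juno's first-order condition: 241 - 3q_J - (q_U) = 0.
So q_U = (202 - q_J)/4 and q_J = (241 - q_U)/3.
Substituting one into the other gives q_U = 365/11 and q_J = 762/11.
Total output Q = 365/11 + 762/11 = 1127/11.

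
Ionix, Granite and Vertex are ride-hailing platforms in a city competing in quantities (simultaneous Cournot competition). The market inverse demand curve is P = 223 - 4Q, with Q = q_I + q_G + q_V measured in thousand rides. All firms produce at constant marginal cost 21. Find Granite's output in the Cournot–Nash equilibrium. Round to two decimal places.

12.63

A representative firm's profit is π_i = q_i(223 - 4Q) - 21q_i.
Setting ∂π_i/∂q_i = 0 with rivals' quantities fixed: 202 - 8q_i - 4·Σ_{j≠i} q_j = 0.
By symmetry each firm produces the same amount; substituting Σ_{j≠i} q_j = 2q_i yields q_i = 202/16 = 101/8.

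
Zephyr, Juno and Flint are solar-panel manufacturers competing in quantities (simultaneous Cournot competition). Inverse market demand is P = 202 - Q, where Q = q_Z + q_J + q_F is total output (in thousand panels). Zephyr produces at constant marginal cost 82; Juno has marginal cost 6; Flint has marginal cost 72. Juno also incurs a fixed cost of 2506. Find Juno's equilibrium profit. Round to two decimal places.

4634.25

Zephyr's profit: π_Z = (202 - Q)q_Z - (82q_Z). Setting ∂π_Z/∂q_Z = 0: 120 - 2q_Z - (q_J + q_F) = 0.
Juno's first-order condition: 196 - 2q_J - (q_Z + q_F) = 0.
Flint's profit: π_F = (202 - Q)q_F - (72q_F). Setting ∂π_F/∂q_F = 0: 130 - 2q_F - (q_Z + q_J) = 0.
Adding the 3 conditions: 446 − 2Q − 2Q = 0, i.e. Q = 223/2.
Back-substituting: q_Z = (120 − 223/2) = 17/2, q_J = (196 − 223/2) = 169/2, q_F = (130 − 223/2) = 37/2.
Price P = 202 - 223/2 = 181/2.
Juno's profit: (181/2 - 6)·(169/2) - 2506 = 4634.2500.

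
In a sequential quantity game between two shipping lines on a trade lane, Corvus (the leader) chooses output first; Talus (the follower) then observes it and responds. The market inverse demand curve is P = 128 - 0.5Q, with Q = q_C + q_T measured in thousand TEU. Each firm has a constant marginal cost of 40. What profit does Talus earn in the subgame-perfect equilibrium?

968

The follower Talus best-responds to any q_C: π_T = (128 - 0.5Q)q_T - 40q_T.
Follower FOC: 88 - (1/2)q_C - q_T = 0, so q_T(q_C) = (88 - (1/2)q_C).
Corvus substitutes q_T(q_C) into its own profit: π_C = q_C(128 - (1/2)q_C - (88 - (1/2)q_C)/2) - 40q_C = (84 - (1/4)q_C)q_C - 40q_C.
Maximising: ∂π_C/∂q_C = 44 - (1/2)q_C = 0, giving q_C = 88.
Then q_T = (88 - (1/2)·88) = 44.
Price P = 128 - (1/2)·132 = 62.
Talus's profit: (62 - 40)·44 = 968.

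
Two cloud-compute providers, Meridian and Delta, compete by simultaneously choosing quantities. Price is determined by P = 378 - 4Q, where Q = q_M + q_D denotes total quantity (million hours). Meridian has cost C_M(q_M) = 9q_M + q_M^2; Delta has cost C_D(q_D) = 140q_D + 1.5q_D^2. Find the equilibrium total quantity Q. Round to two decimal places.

42.67

Meridian's profit: π_M = (378 - 4Q)q_M - (9q_M + q_M²). Setting ∂π_M/∂q_M = 0: 369 - 10q_M - 4(q_D) = 0.
Delta's first-order condition: 238 - 11q_D - 4(q_M) = 0.
So q_M = (369 - 4q_D)/10 and q_D = (238 - 4q_M)/11.
Solving the pair: q_M = 33.0532, q_D = 452/47.
Total output Q = 33.0532 + 452/47 = 42.6702.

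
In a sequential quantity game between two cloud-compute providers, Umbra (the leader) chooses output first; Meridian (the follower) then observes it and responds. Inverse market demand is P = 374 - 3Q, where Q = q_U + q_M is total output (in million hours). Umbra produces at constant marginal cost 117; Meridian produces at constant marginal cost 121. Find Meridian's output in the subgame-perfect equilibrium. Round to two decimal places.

20.42

The follower Meridian best-responds to any q_U: π_M = (374 - 3Q)q_M - 121q_M.
∂π_M/∂q_M = 253 - 3q_U - 6q_M = 0 gives the reaction function q_M = (253 - 3q_U)/6.
The leader anticipates this reaction. Substituting into P = 374 - 3Q gives P = 495/2 - (3/2)q_U, so π_U = (495/2 - (3/2)q_U)q_U - 117q_U.
Maximising: ∂π_U/∂q_U = 261/2 - 3q_U = 0, giving q_U = 87/2.
Then q_M = (253 - 3·(87/2))/6 = 245/12.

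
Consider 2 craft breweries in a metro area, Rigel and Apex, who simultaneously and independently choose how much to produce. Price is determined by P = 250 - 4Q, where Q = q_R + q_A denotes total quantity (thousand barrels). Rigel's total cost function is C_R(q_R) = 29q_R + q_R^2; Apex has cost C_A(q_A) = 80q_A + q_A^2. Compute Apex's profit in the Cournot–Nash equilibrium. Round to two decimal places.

471.84

Rigel's profit: π_R = (250 - 4Q)q_R - (29q_R + q_R²). Setting ∂π_R/∂q_R = 0: 221 - 10q_R - 4(q_A) = 0.
Apex's profit: π_A = (250 - 4Q)q_A - (80q_A + q_A²). Setting ∂π_A/∂q_A = 0: 170 - 10q_A - 4(q_R) = 0.
Rearranging gives the reaction functions q_R = (221 - 4q_A)/10 and q_A = (170 - 4q_R)/10.
Substituting one into the other gives q_R = 255/14 and q_A = 68/7.
Price P = 250 - 4·(391/14) = 968/7.
Apex's profit: (968/7)·(68/7) - 80·(68/7) - (68/7)² = 471.8367.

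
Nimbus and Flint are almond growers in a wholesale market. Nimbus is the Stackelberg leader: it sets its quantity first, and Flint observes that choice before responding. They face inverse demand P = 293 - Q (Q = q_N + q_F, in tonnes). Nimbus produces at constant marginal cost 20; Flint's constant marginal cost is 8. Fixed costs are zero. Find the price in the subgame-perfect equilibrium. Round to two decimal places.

85.25

The follower Flint best-responds to any q_N: π_F = (293 - Q)q_F - 8q_F.
Setting the follower's marginal profit to zero, 285 - q_N - 2q_F = 0, i.e. q_F = (285 - q_N)/2.
The leader anticipates this reaction. Substituting into P = 293 - Q gives P = 301/2 - (1/2)q_N, so π_N = (301/2 - (1/2)q_N)q_N - 20q_N.
The leader's first-order condition 261/2 - q_N = 0 yields q_N = 261/2.
Then q_F = (285 - 261/2)/2 = 309/4.
Total output Q = 831/4, so price P = 293 - 831/4 = 341/4.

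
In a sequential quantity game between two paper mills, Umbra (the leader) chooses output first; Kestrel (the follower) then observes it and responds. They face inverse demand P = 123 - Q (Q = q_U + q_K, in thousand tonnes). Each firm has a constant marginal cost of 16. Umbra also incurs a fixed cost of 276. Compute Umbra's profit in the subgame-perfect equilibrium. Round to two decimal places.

The follower Kestrel best-responds to any q_U: π_K = (123 - Q)q_K - 16q_K.
∂π_K/∂q_K = 107 - q_U - 2q_K = 0 gives the reaction function q_K = (107 - q_U)/2.
Umbra substitutes q_K(q_U) into its own profit: π_U = q_U(123 - q_U - (107 - q_U)/2) - 16q_U = (139/2 - (1/2)q_U)q_U - 16q_U.
The leader's first-order condition 107/2 - q_U = 0 yields q_U = 107/2.
Then q_K = (107 - 107/2)/2 = 107/4.
Price P = 123 - 321/4 = 171/4.
Umbra's profit: (171/4 - 16)·(107/2) - 276 = 1155.1250.

1155.13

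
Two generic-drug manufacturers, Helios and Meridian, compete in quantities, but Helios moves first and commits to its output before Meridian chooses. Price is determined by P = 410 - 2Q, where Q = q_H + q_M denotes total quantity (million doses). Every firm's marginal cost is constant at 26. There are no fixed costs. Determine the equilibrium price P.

Solve by backward induction. Given q_H, the follower Meridian maximises π_M = (410 - 2q_H - 2q_M)q_M - 26q_M.
Setting the follower's marginal profit to zero, 384 - 2q_H - 4q_M = 0, i.e. q_M = (384 - 2q_H)/4.
Helios substitutes q_M(q_H) into its own profit: π_H = q_H(410 - 2q_H - (384 - 2q_H)/2) - 26q_H = (218 - q_H)q_H - 26q_H.
The leader's first-order condition 192 - 2q_H = 0 yields q_H = 96.
Then q_M = (384 - 2·96)/4 = 48.
Total output Q = 144, so price P = 410 - 2·144 = 122.

122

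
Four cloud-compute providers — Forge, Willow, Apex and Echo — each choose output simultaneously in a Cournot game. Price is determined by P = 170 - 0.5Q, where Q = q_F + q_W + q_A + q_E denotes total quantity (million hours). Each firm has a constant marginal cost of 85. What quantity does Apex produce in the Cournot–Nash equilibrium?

34

Each firm earns π_i = (170 - 0.5Q)q_i - 85q_i.
Setting ∂π_i/∂q_i = 0 with rivals' quantities fixed: 85 - q_i - (1/2)·Σ_{j≠i} q_j = 0.
With identical firms every q_j equals q_i, so Σ_{j≠i} q_j = 3q_i and 85 = (5/2)q_i, giving q_i = 34.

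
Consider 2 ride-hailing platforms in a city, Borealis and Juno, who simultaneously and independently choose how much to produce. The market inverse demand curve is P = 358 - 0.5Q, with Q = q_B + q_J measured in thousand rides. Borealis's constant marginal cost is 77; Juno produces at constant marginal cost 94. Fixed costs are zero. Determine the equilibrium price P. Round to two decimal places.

Borealis's profit: π_B = (358 - 0.5Q)q_B - (77q_B). Setting ∂π_B/∂q_B = 0: 281 - q_B - (1/2)(q_J) = 0.
Juno's first-order condition: 264 - q_J - (1/2)(q_B) = 0.
Rearranging gives the reaction functions q_B = (281 - (1/2)q_J) and q_J = (264 - (1/2)q_B).
Solving the pair: q_B = 596/3, q_J = 494/3.
Total output Q = 1090/3, so price P = 358 - (1/2)·(1090/3) = 529/3.

176.33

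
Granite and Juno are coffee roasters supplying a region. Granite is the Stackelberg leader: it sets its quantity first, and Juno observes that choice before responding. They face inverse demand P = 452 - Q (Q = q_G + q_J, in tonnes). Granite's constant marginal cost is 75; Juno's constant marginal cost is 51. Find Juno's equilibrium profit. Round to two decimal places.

12600.06

Solve by backward induction. Given q_G, the follower Juno maximises π_J = (452 - q_G - q_J)q_J - 51q_J.
Follower FOC: 401 - q_G - 2q_J = 0, so q_J(q_G) = (401 - q_G)/2.
The leader anticipates this reaction. Substituting into P = 452 - Q gives P = 503/2 - (1/2)q_G, so π_G = (503/2 - (1/2)q_G)q_G - 75q_G.
Leader FOC: 353/2 - q_G = 0, so q_G = 353/2.
Then q_J = (401 - 353/2)/2 = 449/4.
Price P = 452 - 1155/4 = 653/4.
Juno's profit: (653/4 - 51)·(449/4) = 12600.0625.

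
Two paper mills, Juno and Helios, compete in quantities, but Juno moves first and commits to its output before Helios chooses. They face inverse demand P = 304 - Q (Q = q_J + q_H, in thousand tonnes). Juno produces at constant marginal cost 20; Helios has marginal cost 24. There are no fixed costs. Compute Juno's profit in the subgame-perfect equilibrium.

Solve by backward induction. Given q_J, the follower Helios maximises π_H = (304 - q_J - q_H)q_H - 24q_H.
∂π_H/∂q_H = 280 - q_J - 2q_H = 0 gives the reaction function q_H = (280 - q_J)/2.
Juno substitutes q_H(q_J) into its own profit: π_J = q_J(304 - q_J - (280 - q_J)/2) - 20q_J = (164 - (1/2)q_J)q_J - 20q_J.
The leader's first-order condition 144 - q_J = 0 yields q_J = 144.
Then q_H = (280 - 144)/2 = 68.
Price P = 304 - 212 = 92.
Juno's profit: (92 - 20)·144 = 10368.

10368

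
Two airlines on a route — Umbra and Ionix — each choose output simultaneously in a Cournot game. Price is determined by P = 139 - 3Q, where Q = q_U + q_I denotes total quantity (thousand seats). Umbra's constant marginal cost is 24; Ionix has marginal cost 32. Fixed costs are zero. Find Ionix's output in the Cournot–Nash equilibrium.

11

Umbra's profit: π_U = (139 - 3Q)q_U - (24q_U). Setting ∂π_U/∂q_U = 0: 115 - 6q_U - 3(q_I) = 0.
Ionix's first-order condition: 107 - 6q_I - 3(q_U) = 0.
Rearranging gives the reaction functions q_U = (115 - 3q_I)/6 and q_I = (107 - 3q_U)/6.
Substituting one into the other gives q_U = 41/3 and q_I = 11.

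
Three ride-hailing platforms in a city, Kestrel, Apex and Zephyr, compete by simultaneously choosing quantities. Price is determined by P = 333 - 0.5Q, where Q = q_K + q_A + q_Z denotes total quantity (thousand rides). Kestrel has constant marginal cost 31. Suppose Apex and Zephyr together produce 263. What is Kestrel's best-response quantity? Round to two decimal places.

With rivals' combined output fixed at 263, Kestrel's profit is π_K = (333 - (1/2)·263 - (1/2)q_K)q_K - (31q_K) = (403/2 - (1/2)q_K)q_K - (31q_K).
∂π_K/∂q_K = 341/2 - q_K = 0, so q_K = 341/2.

170.50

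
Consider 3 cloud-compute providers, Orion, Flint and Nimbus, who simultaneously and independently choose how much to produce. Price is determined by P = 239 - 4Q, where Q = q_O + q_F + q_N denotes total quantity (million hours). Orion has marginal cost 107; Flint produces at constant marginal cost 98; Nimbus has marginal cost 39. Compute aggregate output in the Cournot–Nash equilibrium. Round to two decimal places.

29.56

Orion's profit: π_O = (239 - 4Q)q_O - (107q_O). Setting ∂π_O/∂q_O = 0: 132 - 8q_O - 4(q_F + q_N) = 0.
Flint's first-order condition: 141 - 8q_F - 4(q_O + q_N) = 0.
Nimbus's profit: π_N = (239 - 4Q)q_N - (39q_N). Setting ∂π_N/∂q_N = 0: 200 - 8q_N - 4(q_O + q_F) = 0.
Adding the 3 first-order conditions: 473 − 16Q = 0, so Q = 473/16.
Back-substituting: q_O = (132 − 473/4)/4 = 55/16, q_F = (141 − 473/4)/4 = 91/16, q_N = (200 − 473/4)/4 = 327/16.
Total output Q = 55/16 + 91/16 + 327/16 = 473/16.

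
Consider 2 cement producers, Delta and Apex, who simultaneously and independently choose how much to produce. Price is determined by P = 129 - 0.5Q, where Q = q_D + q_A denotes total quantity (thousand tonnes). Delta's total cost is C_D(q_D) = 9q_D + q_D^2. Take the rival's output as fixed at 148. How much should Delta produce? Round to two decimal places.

With the rival's output fixed at 148, Delta's profit is π_D = (129 - (1/2)·148 - (1/2)q_D)q_D - (9q_D + q_D²) = (55 - (1/2)q_D)q_D - (9q_D + q_D²).
∂π_D/∂q_D = 46 - 3q_D = 0, so q_D = 46/3.

15.33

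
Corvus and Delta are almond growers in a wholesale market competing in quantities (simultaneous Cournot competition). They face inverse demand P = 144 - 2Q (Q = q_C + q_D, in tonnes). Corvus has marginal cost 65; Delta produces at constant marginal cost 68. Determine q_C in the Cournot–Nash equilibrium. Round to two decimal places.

13.67

Corvus's profit: π_C = (144 - 2Q)q_C - (65q_C). Setting ∂π_C/∂q_C = 0: 79 - 4q_C - 2(q_D) = 0.
Delta's first-order condition: 76 - 4q_D - 2(q_C) = 0.
So q_C = (79 - 2q_D)/4 and q_D = (76 - 2q_C)/4.
Solving the pair: q_C = 41/3, q_D = 73/6.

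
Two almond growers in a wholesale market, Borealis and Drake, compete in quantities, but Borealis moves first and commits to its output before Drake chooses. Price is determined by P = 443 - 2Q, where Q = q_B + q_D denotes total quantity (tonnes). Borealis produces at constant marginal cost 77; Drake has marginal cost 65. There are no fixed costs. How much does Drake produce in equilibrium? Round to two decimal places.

The follower Drake best-responds to any q_B: π_D = (443 - 2Q)q_D - 65q_D.
Setting the follower's marginal profit to zero, 378 - 2q_B - 4q_D = 0, i.e. q_D = (378 - 2q_B)/4.
Borealis substitutes q_D(q_B) into its own profit: π_B = q_B(443 - 2q_B - (378 - 2q_B)/2) - 77q_B = (254 - q_B)q_B - 77q_B.
The leader's first-order condition 177 - 2q_B = 0 yields q_B = 177/2.
Then q_D = (378 - 2·(177/2))/4 = 201/4.

50.25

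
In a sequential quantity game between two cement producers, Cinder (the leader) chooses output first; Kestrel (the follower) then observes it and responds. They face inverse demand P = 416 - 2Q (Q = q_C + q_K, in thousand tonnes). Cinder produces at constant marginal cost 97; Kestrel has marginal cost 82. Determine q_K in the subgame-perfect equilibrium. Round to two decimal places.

The follower Kestrel best-responds to any q_C: π_K = (416 - 2Q)q_K - 82q_K.
Follower FOC: 334 - 2q_C - 4q_K = 0, so q_K(q_C) = (334 - 2q_C)/4.
Cinder substitutes q_K(q_C) into its own profit: π_C = q_C(416 - 2q_C - (334 - 2q_C)/2) - 97q_C = (249 - q_C)q_C - 97q_C.
Leader FOC: 152 - 2q_C = 0, so q_C = 76.
Then q_K = (334 - 2·76)/4 = 91/2.

45.50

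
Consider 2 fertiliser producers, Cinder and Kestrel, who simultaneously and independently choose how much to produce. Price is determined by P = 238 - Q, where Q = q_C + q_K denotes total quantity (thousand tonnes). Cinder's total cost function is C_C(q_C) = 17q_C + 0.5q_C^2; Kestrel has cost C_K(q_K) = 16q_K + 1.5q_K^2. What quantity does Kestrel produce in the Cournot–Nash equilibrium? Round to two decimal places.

Cinder's profit: π_C = (238 - Q)q_C - (17q_C + (1/2)q_C²). Setting ∂π_C/∂q_C = 0: 221 - 3q_C - (q_K) = 0.
Kestrel's profit: π_K = (238 - Q)q_K - (16q_K + (3/2)q_K²). Setting ∂π_K/∂q_K = 0: 222 - 5q_K - (q_C) = 0.
So q_C = (221 - q_K)/3 and q_K = (222 - q_C)/5.
Solving the pair: q_C = 883/14, q_K = 445/14.

31.79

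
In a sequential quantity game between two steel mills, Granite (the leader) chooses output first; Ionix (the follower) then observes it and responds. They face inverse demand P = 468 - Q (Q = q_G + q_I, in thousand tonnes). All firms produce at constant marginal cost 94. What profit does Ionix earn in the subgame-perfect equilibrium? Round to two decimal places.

The follower Ionix best-responds to any q_G: π_I = (468 - Q)q_I - 94q_I.
Follower FOC: 374 - q_G - 2q_I = 0, so q_I(q_G) = (374 - q_G)/2.
Granite substitutes q_I(q_G) into its own profit: π_G = q_G(468 - q_G - (374 - q_G)/2) - 94q_G = (281 - (1/2)q_G)q_G - 94q_G.
Maximising: ∂π_G/∂q_G = 187 - q_G = 0, giving q_G = 187.
Then q_I = (374 - 187)/2 = 187/2.
Price P = 468 - 561/2 = 375/2.
Ionix's profit: (375/2 - 94)·(187/2) = 8742.2500.

8742.25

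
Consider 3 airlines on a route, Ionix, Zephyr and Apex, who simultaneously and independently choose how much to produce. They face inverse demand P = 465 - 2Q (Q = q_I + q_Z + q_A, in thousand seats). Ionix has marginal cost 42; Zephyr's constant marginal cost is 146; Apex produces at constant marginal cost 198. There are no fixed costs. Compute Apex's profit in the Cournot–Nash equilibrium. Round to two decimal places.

108.78

Ionix's profit: π_I = (465 - 2Q)q_I - (42q_I). Setting ∂π_I/∂q_I = 0: 423 - 4q_I - 2(q_Z + q_A) = 0.
Zephyr's profit: π_Z = (465 - 2Q)q_Z - (146q_Z). Setting ∂π_Z/∂q_Z = 0: 319 - 4q_Z - 2(q_I + q_A) = 0.
Apex's first-order condition: 267 - 4q_A - 2(q_I + q_Z) = 0.
Summing all 3 equations gives 1009 − 8Q = 0, hence Q = 1009/8.
Back-substituting: q_I = (423 − 1009/4)/2 = 683/8, q_Z = (319 − 1009/4)/2 = 267/8, q_A = (267 − 1009/4)/2 = 59/8.
Price P = 465 - 2·(1009/8) = 851/4.
Apex's profit: (851/4 - 198)·(59/8) = 108.7813.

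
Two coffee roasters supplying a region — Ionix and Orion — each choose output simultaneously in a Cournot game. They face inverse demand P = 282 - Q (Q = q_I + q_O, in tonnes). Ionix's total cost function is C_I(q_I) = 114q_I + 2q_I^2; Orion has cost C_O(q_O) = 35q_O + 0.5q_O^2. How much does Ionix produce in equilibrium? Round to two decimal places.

15.12

Ionix's profit: π_I = (282 - Q)q_I - (114q_I + 2q_I²). Setting ∂π_I/∂q_I = 0: 168 - 6q_I - (q_O) = 0.
Orion's first-order condition: 247 - 3q_O - (q_I) = 0.
So q_I = (168 - q_O)/6 and q_O = (247 - q_I)/3.
Solving the pair: q_I = 257/17, q_O = 1314/17.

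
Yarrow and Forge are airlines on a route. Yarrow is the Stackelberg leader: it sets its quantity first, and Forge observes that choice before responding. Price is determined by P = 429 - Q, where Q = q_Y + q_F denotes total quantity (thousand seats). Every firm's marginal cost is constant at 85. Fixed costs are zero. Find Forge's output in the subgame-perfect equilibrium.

86

Solve by backward induction. Given q_Y, the follower Forge maximises π_F = (429 - q_Y - q_F)q_F - 85q_F.
∂π_F/∂q_F = 344 - q_Y - 2q_F = 0 gives the reaction function q_F = (344 - q_Y)/2.
Yarrow substitutes q_F(q_Y) into its own profit: π_Y = q_Y(429 - q_Y - (344 - q_Y)/2) - 85q_Y = (257 - (1/2)q_Y)q_Y - 85q_Y.
The leader's first-order condition 172 - q_Y = 0 yields q_Y = 172.
Then q_F = (344 - 172)/2 = 86.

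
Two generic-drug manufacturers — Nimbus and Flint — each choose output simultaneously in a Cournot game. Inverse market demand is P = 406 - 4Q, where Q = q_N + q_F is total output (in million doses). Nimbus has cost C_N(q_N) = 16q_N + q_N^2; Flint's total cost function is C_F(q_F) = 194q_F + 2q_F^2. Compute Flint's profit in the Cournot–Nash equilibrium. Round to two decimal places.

173.96

Nimbus's profit: π_N = (406 - 4Q)q_N - (16q_N + q_N²). Setting ∂π_N/∂q_N = 0: 390 - 10q_N - 4(q_F) = 0.
Flint's profit: π_F = (406 - 4Q)q_F - (194q_F + 2q_F²). Setting ∂π_F/∂q_F = 0: 212 - 12q_F - 4(q_N) = 0.
Best responses: q_N = (390 - 4q_F)/10, q_F = (212 - 4q_N)/12.
Substituting one into the other gives q_N = 479/13 and q_F = 70/13.
Price P = 406 - 4·(549/13) = 237.0769.
Flint's profit: 237.0769·(70/13) - 194·(70/13) - 2(70/13)² = 173.9645.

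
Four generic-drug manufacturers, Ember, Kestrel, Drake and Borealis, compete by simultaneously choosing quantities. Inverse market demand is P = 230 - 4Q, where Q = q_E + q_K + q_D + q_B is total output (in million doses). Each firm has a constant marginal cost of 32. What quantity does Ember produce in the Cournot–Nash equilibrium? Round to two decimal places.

A representative firm's profit is π_i = q_i(230 - 4Q) - 32q_i.
Setting ∂π_i/∂q_i = 0 with rivals' quantities fixed: 198 - 8q_i - 4·Σ_{j≠i} q_j = 0.
By symmetry each firm produces the same amount; substituting Σ_{j≠i} q_j = 3q_i yields q_i = 198/20 = 99/10.

9.90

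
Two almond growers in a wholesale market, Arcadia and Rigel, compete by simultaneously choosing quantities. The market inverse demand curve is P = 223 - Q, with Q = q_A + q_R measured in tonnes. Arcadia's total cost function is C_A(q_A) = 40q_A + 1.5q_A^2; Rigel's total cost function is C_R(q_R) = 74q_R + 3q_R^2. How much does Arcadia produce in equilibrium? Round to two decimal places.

Arcadia's profit: π_A = (223 - Q)q_A - (40q_A + (3/2)q_A²). Setting ∂π_A/∂q_A = 0: 183 - 5q_A - (q_R) = 0.
Rigel's profit: π_R = (223 - Q)q_R - (74q_R + 3q_R²). Setting ∂π_R/∂q_R = 0: 149 - 8q_R - (q_A) = 0.
Best responses: q_A = (183 - q_R)/5, q_R = (149 - q_A)/8.
Solving the pair: q_A = 1315/39, q_R = 562/39.

33.72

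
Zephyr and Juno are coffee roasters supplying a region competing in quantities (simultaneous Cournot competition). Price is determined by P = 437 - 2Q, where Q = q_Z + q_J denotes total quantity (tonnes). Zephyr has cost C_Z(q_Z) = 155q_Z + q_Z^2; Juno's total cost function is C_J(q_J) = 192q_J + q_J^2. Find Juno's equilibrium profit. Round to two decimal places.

2404.79

Zephyr's profit: π_Z = (437 - 2Q)q_Z - (155q_Z + q_Z²). Setting ∂π_Z/∂q_Z = 0: 282 - 6q_Z - 2(q_J) = 0.
Juno's first-order condition: 245 - 6q_J - 2(q_Z) = 0.
Best responses: q_Z = (282 - 2q_J)/6, q_J = (245 - 2q_Z)/6.
Solving the pair: q_Z = 601/16, q_J = 453/16.
Price P = 437 - 2·(527/8) = 1221/4.
Juno's profit: (1221/4)·(453/16) - 192·(453/16) - (453/16)² = 2404.7930.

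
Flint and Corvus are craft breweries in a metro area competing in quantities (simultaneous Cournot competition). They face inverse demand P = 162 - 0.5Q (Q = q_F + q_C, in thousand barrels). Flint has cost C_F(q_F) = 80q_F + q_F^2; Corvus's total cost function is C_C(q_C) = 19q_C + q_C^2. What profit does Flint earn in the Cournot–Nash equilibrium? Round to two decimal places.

Flint's profit: π_F = (162 - 0.5Q)q_F - (80q_F + q_F²). Setting ∂π_F/∂q_F = 0: 82 - 3q_F - (1/2)(q_C) = 0.
Corvus's first-order condition: 143 - 3q_C - (1/2)(q_F) = 0.
Rearranging gives the reaction functions q_F = (82 - (1/2)q_C)/3 and q_C = (143 - (1/2)q_F)/3.
Solving the pair: q_F = 698/35, q_C = 1552/35.
Price P = 162 - (1/2)·(450/7) = 909/7.
Flint's profit: (909/7)·(698/35) - 80·(698/35) - (698/35)² = 596.5763.

596.58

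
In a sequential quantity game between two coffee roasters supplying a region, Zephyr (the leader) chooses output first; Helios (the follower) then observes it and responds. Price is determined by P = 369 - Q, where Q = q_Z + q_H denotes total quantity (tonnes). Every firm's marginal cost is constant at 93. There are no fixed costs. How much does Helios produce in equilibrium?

The follower Helios best-responds to any q_Z: π_H = (369 - Q)q_H - 93q_H.
Setting the follower's marginal profit to zero, 276 - q_Z - 2q_H = 0, i.e. q_H = (276 - q_Z)/2.
Zephyr substitutes q_H(q_Z) into its own profit: π_Z = q_Z(369 - q_Z - (276 - q_Z)/2) - 93q_Z = (231 - (1/2)q_Z)q_Z - 93q_Z.
The leader's first-order condition 138 - q_Z = 0 yields q_Z = 138.
Then q_H = (276 - 138)/2 = 69.

69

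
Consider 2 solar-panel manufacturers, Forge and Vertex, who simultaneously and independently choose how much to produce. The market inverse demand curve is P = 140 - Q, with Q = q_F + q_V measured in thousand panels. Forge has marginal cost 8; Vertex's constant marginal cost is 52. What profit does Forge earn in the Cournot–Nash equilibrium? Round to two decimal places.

3441.78

Forge's profit: π_F = (140 - Q)q_F - (8q_F). Setting ∂π_F/∂q_F = 0: 132 - 2q_F - (q_V) = 0.
Vertex's profit: π_V = (140 - Q)q_V - (52q_V). Setting ∂π_V/∂q_V = 0: 88 - 2q_V - (q_F) = 0.
So q_F = (132 - q_V)/2 and q_V = (88 - q_F)/2.
Substituting one into the other gives q_F = 176/3 and q_V = 44/3.
Price P = 140 - 220/3 = 200/3.
Forge's profit: (200/3 - 8)·(176/3) = 3441.7778.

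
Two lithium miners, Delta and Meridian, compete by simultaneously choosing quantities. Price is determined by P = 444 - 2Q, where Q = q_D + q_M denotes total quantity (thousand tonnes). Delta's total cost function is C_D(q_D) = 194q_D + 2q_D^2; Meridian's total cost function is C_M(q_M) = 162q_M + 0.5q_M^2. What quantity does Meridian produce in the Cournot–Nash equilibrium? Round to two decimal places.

Delta's profit: π_D = (444 - 2Q)q_D - (194q_D + 2q_D²). Setting ∂π_D/∂q_D = 0: 250 - 8q_D - 2(q_M) = 0.
Meridian's profit: π_M = (444 - 2Q)q_M - (162q_M + (1/2)q_M²). Setting ∂π_M/∂q_M = 0: 282 - 5q_M - 2(q_D) = 0.
Best responses: q_D = (250 - 2q_M)/8, q_M = (282 - 2q_D)/5.
Solving the pair: q_D = 343/18, q_M = 439/9.

48.78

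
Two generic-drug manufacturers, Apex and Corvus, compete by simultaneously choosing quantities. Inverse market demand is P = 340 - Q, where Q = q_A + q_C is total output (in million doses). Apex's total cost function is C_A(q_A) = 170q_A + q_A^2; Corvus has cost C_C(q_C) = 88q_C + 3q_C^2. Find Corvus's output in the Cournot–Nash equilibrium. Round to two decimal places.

27.03

Apex's profit: π_A = (340 - Q)q_A - (170q_A + q_A²). Setting ∂π_A/∂q_A = 0: 170 - 4q_A - (q_C) = 0.
Corvus's profit: π_C = (340 - Q)q_C - (88q_C + 3q_C²). Setting ∂π_C/∂q_C = 0: 252 - 8q_C - (q_A) = 0.
Rearranging gives the reaction functions q_A = (170 - q_C)/4 and q_C = (252 - q_A)/8.
Substituting one into the other gives q_A = 1108/31 and q_C = 838/31.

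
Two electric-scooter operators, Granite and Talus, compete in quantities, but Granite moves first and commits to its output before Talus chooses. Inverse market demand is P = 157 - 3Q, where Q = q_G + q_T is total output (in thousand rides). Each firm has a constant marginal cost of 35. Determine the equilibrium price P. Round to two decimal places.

The follower Talus best-responds to any q_G: π_T = (157 - 3Q)q_T - 35q_T.
Follower FOC: 122 - 3q_G - 6q_T = 0, so q_T(q_G) = (122 - 3q_G)/6.
Granite substitutes q_T(q_G) into its own profit: π_G = q_G(157 - 3q_G - (122 - 3q_G)/2) - 35q_G = (96 - (3/2)q_G)q_G - 35q_G.
Leader FOC: 61 - 3q_G = 0, so q_G = 61/3.
Then q_T = (122 - 3·(61/3))/6 = 61/6.
Total output Q = 61/2, so price P = 157 - 3·(61/2) = 131/2.

65.50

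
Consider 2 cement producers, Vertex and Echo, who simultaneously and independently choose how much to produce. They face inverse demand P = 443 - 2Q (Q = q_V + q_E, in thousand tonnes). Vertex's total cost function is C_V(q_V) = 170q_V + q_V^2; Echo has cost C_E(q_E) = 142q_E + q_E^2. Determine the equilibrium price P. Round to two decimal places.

Vertex's profit: π_V = (443 - 2Q)q_V - (170q_V + q_V²). Setting ∂π_V/∂q_V = 0: 273 - 6q_V - 2(q_E) = 0.
Echo's first-order condition: 301 - 6q_E - 2(q_V) = 0.
So q_V = (273 - 2q_E)/6 and q_E = (301 - 2q_V)/6.
Substituting one into the other gives q_V = 259/8 and q_E = 315/8.
Total output Q = 287/4, so price P = 443 - 2·(287/4) = 599/2.

299.50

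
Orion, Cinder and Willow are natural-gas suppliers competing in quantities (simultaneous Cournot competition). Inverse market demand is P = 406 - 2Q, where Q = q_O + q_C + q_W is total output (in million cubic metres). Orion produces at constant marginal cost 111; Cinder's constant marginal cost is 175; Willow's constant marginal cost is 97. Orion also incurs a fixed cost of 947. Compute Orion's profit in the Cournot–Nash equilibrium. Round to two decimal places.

2772.53

Orion's profit: π_O = (406 - 2Q)q_O - (111q_O). Setting ∂π_O/∂q_O = 0: 295 - 4q_O - 2(q_C + q_W) = 0.
Cinder's first-order condition: 231 - 4q_C - 2(q_O + q_W) = 0.
Willow's first-order condition: 309 - 4q_W - 2(q_O + q_C) = 0.
Summing all 3 equations gives 835 − 8Q = 0, hence Q = 835/8.
Back-substituting: q_O = (295 − 835/4)/2 = 345/8, q_C = (231 − 835/4)/2 = 89/8, q_W = (309 − 835/4)/2 = 401/8.
Price P = 406 - 2·(835/8) = 789/4.
Orion's profit: (789/4 - 111)·(345/8) - 947 = 2772.5313.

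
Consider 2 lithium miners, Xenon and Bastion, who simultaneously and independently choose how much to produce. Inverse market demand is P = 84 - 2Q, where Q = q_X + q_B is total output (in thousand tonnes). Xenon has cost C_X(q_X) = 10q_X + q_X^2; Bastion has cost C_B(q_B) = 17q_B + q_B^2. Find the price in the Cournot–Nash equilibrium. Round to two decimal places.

Xenon's profit: π_X = (84 - 2Q)q_X - (10q_X + q_X²). Setting ∂π_X/∂q_X = 0: 74 - 6q_X - 2(q_B) = 0.
Bastion's first-order condition: 67 - 6q_B - 2(q_X) = 0.
So q_X = (74 - 2q_B)/6 and q_B = (67 - 2q_X)/6.
Substituting one into the other gives q_X = 155/16 and q_B = 127/16.
Total output Q = 141/8, so price P = 84 - 2·(141/8) = 195/4.

48.75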